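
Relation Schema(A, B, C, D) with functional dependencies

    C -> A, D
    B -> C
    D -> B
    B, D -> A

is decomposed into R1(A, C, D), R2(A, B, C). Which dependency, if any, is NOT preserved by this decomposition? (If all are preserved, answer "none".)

C → A, D lies within R1.
B → C lies within R2.
D → B: restricted closure across fragments reaches B.
B, D → A: restricted closure across fragments reaches A.
Every dependency is enforceable on the fragments, so the decomposition is dependency-preserving.

none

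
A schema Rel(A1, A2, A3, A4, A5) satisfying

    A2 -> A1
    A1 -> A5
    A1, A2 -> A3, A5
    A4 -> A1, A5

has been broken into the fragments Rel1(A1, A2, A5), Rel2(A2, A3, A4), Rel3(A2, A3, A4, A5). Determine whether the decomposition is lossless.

Chase test. Columns are A1, A2, A3, A4, A5; row i has aⱼ where attribute j ∈ Reli, else bᵢⱼ.
Initial tableau (one row per fragment):
  row 1: a1 a2 b13 b14 a5
  row 2: b21 a2 a3 a4 b25
  row 3: b31 a2 a3 a4 a5
Rows 1 and 2 agree on A2; apply A2→A1 and equate their A1 entries.
Rows 1 and 3 agree on A2; apply A2→A1 and equate their A1 entries.
Rows 1 and 2 agree on A1; apply A1→A5 and equate their A5 entries.
Rows 1 and 2 agree on A1, A2; apply A1, A2→A3, A5 and equate their A3, A5 entries.
Row 2 is now all distinguished symbols — the join is lossless.

Yes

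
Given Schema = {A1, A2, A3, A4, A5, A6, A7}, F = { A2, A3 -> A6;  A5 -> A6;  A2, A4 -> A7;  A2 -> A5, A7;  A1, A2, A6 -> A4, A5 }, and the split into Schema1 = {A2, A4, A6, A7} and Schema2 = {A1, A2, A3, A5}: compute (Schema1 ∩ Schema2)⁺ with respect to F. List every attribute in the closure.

Schema1 ∩ Schema2 = {A2}.
A2 → A5, A7 applies, adding A5, A7
A5 → A6 applies, adding A6
Closure: {A2, A5, A6, A7}.

A2, A5, A6, A7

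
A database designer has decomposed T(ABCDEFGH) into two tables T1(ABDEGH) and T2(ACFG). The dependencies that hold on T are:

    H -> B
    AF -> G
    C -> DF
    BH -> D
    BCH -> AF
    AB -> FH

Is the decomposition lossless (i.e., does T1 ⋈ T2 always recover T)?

No

Common attributes: T1 ∩ T2 = {AG}.
No dependency enlarges {AG}, so (AG)⁺ = {AG}.
The closure contains neither all of T1 = {ABDEGH} nor all of T2 = {ACFG}, so the common attributes are not a superkey of either fragment. The join is lossy.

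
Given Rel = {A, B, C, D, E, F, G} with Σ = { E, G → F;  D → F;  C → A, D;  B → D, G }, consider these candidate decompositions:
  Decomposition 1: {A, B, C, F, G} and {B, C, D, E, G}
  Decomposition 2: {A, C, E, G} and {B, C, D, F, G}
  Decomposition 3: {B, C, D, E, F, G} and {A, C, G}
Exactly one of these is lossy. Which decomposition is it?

Decomposition 2

Decomposition 1: common = {B, C, G}, closure = {A, B, C, D, F, G} → lossless.
Decomposition 2: common = {C, G}, closure = {A, C, D, F, G} → lossy.
Decomposition 3: common = {C, G}, closure = {A, C, D, F, G} → lossless.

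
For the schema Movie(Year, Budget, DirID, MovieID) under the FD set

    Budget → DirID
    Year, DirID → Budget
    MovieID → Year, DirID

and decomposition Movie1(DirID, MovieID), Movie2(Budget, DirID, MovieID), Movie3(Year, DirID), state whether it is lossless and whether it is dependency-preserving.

Lossless test (chase): Rows 1 and 2 agree on MovieID; apply MovieID→Year, DirID and equate their Year, DirID entries. Rows 1 and 2 agree on Year, DirID; apply Year, DirID→Budget and equate their Budget entries. No row becomes fully distinguished — the join is lossy.
Dependency preservation: the restricted closure of {Year, DirID} across the fragments never reaches {Budget}, so Year, DirID → Budget cannot be enforced without a join — not preserved.

lossy and not dependency-preserving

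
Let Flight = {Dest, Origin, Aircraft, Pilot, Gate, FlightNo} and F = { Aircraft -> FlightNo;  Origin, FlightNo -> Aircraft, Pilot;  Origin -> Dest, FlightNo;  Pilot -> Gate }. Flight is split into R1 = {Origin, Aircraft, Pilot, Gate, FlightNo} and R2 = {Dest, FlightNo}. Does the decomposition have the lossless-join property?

No

Common attributes: R1 ∩ R2 = {FlightNo}.
No dependency enlarges {FlightNo}, so (FlightNo)⁺ = {FlightNo}.
The closure contains neither all of R1 = {Origin, Aircraft, Pilot, Gate, FlightNo} nor all of R2 = {Dest, FlightNo}, so the common attributes are not a superkey of either fragment. The join is lossy.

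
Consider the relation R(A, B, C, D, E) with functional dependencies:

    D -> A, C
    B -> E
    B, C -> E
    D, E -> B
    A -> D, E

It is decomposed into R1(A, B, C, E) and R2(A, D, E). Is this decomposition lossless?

Yes

Common attributes: R1 ∩ R2 = {A, E}.
Closure of {A, E}: A → D, E applies, adding D; D → A, C applies, adding C; D, E → B applies, adding B. So (A, E)⁺ = {A, B, C, D, E}.
This closure contains every attribute of R1, so R1 ∩ R2 → R1. The join is lossless.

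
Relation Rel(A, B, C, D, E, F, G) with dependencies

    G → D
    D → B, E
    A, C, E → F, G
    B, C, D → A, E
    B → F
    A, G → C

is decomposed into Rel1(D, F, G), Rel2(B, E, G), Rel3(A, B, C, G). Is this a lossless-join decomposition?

Chase test. Columns are A, B, C, D, E, F, G; row i has aⱼ where attribute j ∈ Reli, else bᵢⱼ.
Initial tableau (one row per fragment):
  row 1: b11 b12 b13 a4 b15 a6 a7
  row 2: b21 a2 b23 b24 a5 b26 a7
  row 3: a1 a2 a3 b34 b35 b36 a7
Rows 1 and 2 agree on G; apply G→D and equate their D entries.
Rows 1 and 3 agree on G; apply G→D and equate their D entries.
Rows 1 and 2 agree on D; apply D→B, E and equate their B, E entries.
Rows 1 and 3 agree on D; apply D→B, E and equate their B, E entries.
Rows 1 and 2 agree on B; apply B→F and equate their F entries.
Rows 1 and 3 agree on B; apply B→F and equate their F entries.
Row 3 is now all distinguished symbols — the join is lossless.

Yes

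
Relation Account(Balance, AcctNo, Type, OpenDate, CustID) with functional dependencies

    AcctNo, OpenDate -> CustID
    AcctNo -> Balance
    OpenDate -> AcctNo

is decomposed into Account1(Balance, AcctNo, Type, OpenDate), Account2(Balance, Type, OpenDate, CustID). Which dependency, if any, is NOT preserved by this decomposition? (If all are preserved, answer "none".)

none

AcctNo, OpenDate → CustID: restricted closure across fragments reaches CustID.
AcctNo → Balance lies within Account1.
OpenDate → AcctNo lies within Account1.
Every dependency is enforceable on the fragments, so the decomposition is dependency-preserving.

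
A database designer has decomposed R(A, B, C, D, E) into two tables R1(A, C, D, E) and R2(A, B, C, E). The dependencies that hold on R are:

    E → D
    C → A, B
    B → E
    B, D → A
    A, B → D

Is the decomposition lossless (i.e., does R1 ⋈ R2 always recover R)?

Common attributes: R1 ∩ R2 = {A, C, E}.
Closure of {A, C, E}: E → D applies, adding D; C → A, B applies, adding B. So (A, C, E)⁺ = {A, B, C, D, E}.
This closure contains every attribute of R1, so R1 ∩ R2 → R1. The join is lossless.

Yes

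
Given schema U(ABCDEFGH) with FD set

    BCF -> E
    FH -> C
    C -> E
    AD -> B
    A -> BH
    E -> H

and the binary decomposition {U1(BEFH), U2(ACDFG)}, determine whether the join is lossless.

No

Common attributes: U1 ∩ U2 = {F}.
No dependency enlarges {F}, so (F)⁺ = {F}.
The closure contains neither all of U1 = {BEFH} nor all of U2 = {ACDFG}, so the common attributes are not a superkey of either fragment. The join is lossy.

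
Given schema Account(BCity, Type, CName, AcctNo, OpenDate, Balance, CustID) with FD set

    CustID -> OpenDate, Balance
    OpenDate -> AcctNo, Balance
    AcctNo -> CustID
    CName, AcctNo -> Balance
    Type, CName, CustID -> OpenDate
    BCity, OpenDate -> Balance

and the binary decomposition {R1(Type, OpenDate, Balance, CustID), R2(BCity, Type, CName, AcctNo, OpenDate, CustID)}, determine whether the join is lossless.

Yes

Common attributes: R1 ∩ R2 = {Type, OpenDate, CustID}.
Closure of {Type, OpenDate, CustID}: CustID → OpenDate, Balance applies, adding Balance; OpenDate → AcctNo, Balance applies, adding AcctNo. So (Type, OpenDate, CustID)⁺ = {Type, AcctNo, OpenDate, Balance, CustID}.
This closure contains every attribute of R1, so R1 ∩ R2 → R1. The join is lossless.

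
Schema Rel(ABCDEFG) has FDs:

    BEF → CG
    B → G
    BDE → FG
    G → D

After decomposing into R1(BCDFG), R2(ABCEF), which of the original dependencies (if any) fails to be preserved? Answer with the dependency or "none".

BEF → CG: restricted closure across fragments reaches CG.
B → G lies within R1.
BDE → FG: restricted closure across fragments reaches FG.
G → D lies within R1.
Every dependency is enforceable on the fragments, so the decomposition is dependency-preserving.

none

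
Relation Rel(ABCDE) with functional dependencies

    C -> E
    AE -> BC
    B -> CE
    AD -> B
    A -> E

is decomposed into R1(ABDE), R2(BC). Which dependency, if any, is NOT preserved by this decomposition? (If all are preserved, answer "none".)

C -> E

Check C → E: no single fragment contains all of {CE}, and the restricted closure of {C} across the fragments never reaches {E}.
AE → BC is preserved.
B → CE is preserved.
AD → B is preserved.
A → E is preserved.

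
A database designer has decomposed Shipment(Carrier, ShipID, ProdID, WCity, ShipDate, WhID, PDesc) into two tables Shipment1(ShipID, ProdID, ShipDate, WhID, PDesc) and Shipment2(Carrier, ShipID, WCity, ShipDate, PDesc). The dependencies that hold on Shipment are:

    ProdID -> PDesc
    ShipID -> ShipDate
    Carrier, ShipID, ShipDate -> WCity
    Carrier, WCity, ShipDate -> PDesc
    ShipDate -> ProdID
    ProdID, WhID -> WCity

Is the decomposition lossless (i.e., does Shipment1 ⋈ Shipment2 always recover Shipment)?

Common attributes: Shipment1 ∩ Shipment2 = {ShipID, ShipDate, PDesc}.
Closure of {ShipID, ShipDate, PDesc}: ShipDate → ProdID applies, adding ProdID. So (ShipID, ShipDate, PDesc)⁺ = {ShipID, ProdID, ShipDate, PDesc}.
The closure contains neither all of Shipment1 = {ShipID, ProdID, ShipDate, WhID, PDesc} nor all of Shipment2 = {Carrier, ShipID, WCity, ShipDate, PDesc}, so the common attributes are not a superkey of either fragment. The join is lossy.

No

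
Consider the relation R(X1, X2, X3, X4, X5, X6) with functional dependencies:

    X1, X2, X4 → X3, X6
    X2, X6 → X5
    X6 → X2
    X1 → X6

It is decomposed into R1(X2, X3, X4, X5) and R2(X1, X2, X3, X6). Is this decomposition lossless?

No

Common attributes: R1 ∩ R2 = {X2, X3}.
No dependency enlarges {X2, X3}, so (X2, X3)⁺ = {X2, X3}.
The closure contains neither all of R1 = {X2, X3, X4, X5} nor all of R2 = {X1, X2, X3, X6}, so the common attributes are not a superkey of either fragment. The join is lossy.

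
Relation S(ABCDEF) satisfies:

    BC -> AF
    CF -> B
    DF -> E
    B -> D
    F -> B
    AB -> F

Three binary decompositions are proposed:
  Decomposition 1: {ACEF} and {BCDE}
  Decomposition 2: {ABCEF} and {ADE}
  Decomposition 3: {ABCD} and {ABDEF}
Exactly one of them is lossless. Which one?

Decomposition 1: common = {CE}, closure = {CE} → lossy.
Decomposition 2: common = {AE}, closure = {AE} → lossy.
Decomposition 3: common = {ABD}, closure = {ABDEF} → lossless.

Decomposition 3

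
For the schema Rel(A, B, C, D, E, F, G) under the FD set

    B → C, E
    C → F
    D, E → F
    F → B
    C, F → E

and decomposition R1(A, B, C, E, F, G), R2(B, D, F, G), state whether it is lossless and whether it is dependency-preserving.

lossy and not dependency-preserving

Lossless test: (B, F, G)⁺ = {B, C, E, F, G}, which is a superkey of neither fragment — lossy.
Dependency preservation: the restricted closure of {D, E} across the fragments never reaches {F}, so D, E → F cannot be enforced without a join — not preserved.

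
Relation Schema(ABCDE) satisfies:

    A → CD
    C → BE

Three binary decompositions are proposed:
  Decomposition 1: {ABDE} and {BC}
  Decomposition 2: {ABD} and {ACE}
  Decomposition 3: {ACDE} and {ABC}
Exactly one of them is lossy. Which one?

Decomposition 1

Decomposition 1: common = {B}, closure = {B} → lossy.
Decomposition 2: common = {A}, closure = {ABCDE} → lossless.
Decomposition 3: common = {AC}, closure = {ABCDE} → lossless.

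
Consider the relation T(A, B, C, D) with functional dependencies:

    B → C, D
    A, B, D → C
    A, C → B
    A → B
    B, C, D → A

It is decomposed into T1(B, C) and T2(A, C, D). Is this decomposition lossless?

Common attributes: T1 ∩ T2 = {C}.
No dependency enlarges {C}, so (C)⁺ = {C}.
The closure contains neither all of T1 = {B, C} nor all of T2 = {A, C, D}, so the common attributes are not a superkey of either fragment. The join is lossy.

No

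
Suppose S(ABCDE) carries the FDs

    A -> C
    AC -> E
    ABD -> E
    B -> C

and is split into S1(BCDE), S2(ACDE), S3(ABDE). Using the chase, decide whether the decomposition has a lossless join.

Chase test. Columns are ABCDE; row i has aⱼ where attribute j ∈ Si, else bᵢⱼ.
Initial tableau (one row per fragment):
  row 1: b11 a2 a3 a4 a5
  row 2: a1 b22 a3 a4 a5
  row 3: a1 a2 b33 a4 a5
Rows 2 and 3 agree on A; apply A→C and equate their C entries.
Row 3 is now all distinguished symbols — the join is lossless.

Yes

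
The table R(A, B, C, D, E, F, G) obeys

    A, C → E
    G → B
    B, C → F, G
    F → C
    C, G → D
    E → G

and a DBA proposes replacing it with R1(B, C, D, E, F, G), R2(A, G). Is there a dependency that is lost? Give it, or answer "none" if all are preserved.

Check A, C → E: no single fragment contains all of {A, C, E}, and the restricted closure of {A, C} across the fragments never reaches {E}.
G → B is preserved.
B, C → F, G is preserved.
F → C is preserved.
C, G → D is preserved.
E → G is preserved.

A, C → E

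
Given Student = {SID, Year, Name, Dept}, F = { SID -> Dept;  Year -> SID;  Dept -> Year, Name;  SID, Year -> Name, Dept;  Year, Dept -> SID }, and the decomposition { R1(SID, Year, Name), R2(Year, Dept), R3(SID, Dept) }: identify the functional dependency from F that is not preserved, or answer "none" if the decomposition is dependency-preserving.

none

SID → Dept lies within R3.
Year → SID lies within R1.
Dept → Year, Name: restricted closure across fragments reaches Year, Name.
SID, Year → Name, Dept: restricted closure across fragments reaches Name, Dept.
Year, Dept → SID: restricted closure across fragments reaches SID.
Every dependency is enforceable on the fragments, so the decomposition is dependency-preserving.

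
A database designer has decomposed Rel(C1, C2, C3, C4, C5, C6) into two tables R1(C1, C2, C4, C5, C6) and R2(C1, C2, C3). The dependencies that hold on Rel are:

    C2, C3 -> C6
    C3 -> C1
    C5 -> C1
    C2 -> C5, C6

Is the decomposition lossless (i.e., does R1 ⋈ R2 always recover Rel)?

Common attributes: R1 ∩ R2 = {C1, C2}.
Closure of {C1, C2}: C2 → C5, C6 applies, adding C5, C6. So (C1, C2)⁺ = {C1, C2, C5, C6}.
The closure contains neither all of R1 = {C1, C2, C4, C5, C6} nor all of R2 = {C1, C2, C3}, so the common attributes are not a superkey of either fragment. The join is lossy.

No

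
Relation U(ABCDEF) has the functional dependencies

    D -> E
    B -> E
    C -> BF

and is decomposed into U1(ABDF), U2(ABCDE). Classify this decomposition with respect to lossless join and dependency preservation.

Lossless test: (ABD)⁺ = {ABDE}, which is a superkey of neither fragment — lossy.
Dependency preservation: the restricted closure of {C} across the fragments never reaches {BF}, so C → BF cannot be enforced without a join — not preserved.

lossy and not dependency-preserving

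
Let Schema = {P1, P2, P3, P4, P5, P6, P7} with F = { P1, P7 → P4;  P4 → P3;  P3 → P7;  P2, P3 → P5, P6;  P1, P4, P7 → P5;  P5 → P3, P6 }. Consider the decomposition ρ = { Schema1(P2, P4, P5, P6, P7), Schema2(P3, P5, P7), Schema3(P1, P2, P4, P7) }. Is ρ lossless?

Yes

Chase test. Columns are P1, P2, P3, P4, P5, P6, P7; row i has aⱼ where attribute j ∈ Schemai, else bᵢⱼ.
Initial tableau (one row per fragment):
  row 1: b11 a2 b13 a4 a5 a6 a7
  row 2: b21 b22 a3 b24 a5 b26 a7
  row 3: a1 a2 b33 a4 b35 b36 a7
Rows 1 and 3 agree on P4; apply P4→P3 and equate their P3 entries.
Rows 1 and 3 agree on P2, P3; apply P2, P3→P5, P6 and equate their P5, P6 entries.
Rows 1 and 2 agree on P5; apply P5→P3, P6 and equate their P3, P6 entries.
Row 3 is now all distinguished symbols — the join is lossless.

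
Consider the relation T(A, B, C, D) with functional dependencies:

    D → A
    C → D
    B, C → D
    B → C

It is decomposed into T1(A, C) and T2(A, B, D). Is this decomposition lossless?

No

Common attributes: T1 ∩ T2 = {A}.
No dependency enlarges {A}, so (A)⁺ = {A}.
The closure contains neither all of T1 = {A, C} nor all of T2 = {A, B, D}, so the common attributes are not a superkey of either fragment. The join is lossy.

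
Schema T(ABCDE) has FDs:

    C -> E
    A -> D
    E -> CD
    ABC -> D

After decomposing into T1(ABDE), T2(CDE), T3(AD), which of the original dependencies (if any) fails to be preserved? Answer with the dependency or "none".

C → E lies within T2.
A → D lies within T1.
E → CD lies within T2.
ABC → D: restricted closure across fragments reaches D.
Every dependency is enforceable on the fragments, so the decomposition is dependency-preserving.

none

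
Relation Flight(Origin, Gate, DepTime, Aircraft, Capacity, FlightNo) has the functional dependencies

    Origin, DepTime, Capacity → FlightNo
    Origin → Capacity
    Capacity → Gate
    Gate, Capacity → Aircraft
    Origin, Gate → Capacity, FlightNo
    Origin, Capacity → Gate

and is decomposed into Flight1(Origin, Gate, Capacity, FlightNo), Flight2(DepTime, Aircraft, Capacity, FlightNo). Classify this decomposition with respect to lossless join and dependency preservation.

lossy but dependency-preserving

Lossless test: (Capacity, FlightNo)⁺ = {Gate, Aircraft, Capacity, FlightNo}, which is a superkey of neither fragment — lossy.
Dependency preservation: Origin, DepTime, Capacity → FlightNo; Gate, Capacity → Aircraft are not contained in any single fragment, but the restricted closure of each left-hand side across the fragments still reaches the right-hand side; the remaining FDs each lie inside some fragment. All dependencies are preserved.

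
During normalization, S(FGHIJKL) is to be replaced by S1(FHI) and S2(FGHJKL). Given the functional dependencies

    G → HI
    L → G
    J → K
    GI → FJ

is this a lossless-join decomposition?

No

Common attributes: S1 ∩ S2 = {FH}.
No dependency enlarges {FH}, so (FH)⁺ = {FH}.
The closure contains neither all of S1 = {FHI} nor all of S2 = {FGHJKL}, so the common attributes are not a superkey of either fragment. The join is lossy.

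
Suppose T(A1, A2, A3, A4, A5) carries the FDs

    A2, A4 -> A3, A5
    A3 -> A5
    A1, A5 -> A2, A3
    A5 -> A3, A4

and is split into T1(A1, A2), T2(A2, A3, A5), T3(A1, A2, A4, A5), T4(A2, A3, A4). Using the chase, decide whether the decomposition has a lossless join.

Yes

Chase test. Columns are A1, A2, A3, A4, A5; row i has aⱼ where attribute j ∈ Ti, else bᵢⱼ.
Initial tableau (one row per fragment):
  row 1: a1 a2 b13 b14 b15
  row 2: b21 a2 a3 b24 a5
  row 3: a1 a2 b33 a4 a5
  row 4: b41 a2 a3 a4 b45
Rows 3 and 4 agree on A2, A4; apply A2, A4→A3, A5 and equate their A3, A5 entries.
Rows 2 and 3 agree on A5; apply A5→A3, A4 and equate their A3, A4 entries.
Row 3 is now all distinguished symbols — the join is lossless.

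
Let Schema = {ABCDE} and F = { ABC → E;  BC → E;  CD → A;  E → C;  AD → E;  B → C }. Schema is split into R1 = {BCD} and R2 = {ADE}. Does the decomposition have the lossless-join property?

No

Common attributes: R1 ∩ R2 = {D}.
No dependency enlarges {D}, so (D)⁺ = {D}.
The closure contains neither all of R1 = {BCD} nor all of R2 = {ADE}, so the common attributes are not a superkey of either fragment. The join is lossy.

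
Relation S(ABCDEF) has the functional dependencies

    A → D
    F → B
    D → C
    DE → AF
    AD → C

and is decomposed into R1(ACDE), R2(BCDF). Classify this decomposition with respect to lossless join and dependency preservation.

lossy and not dependency-preserving

Lossless test: (CD)⁺ = {CD}, which is a superkey of neither fragment — lossy.
Dependency preservation: the restricted closure of {DE} across the fragments never reaches {AF}, so DE → AF cannot be enforced without a join — not preserved.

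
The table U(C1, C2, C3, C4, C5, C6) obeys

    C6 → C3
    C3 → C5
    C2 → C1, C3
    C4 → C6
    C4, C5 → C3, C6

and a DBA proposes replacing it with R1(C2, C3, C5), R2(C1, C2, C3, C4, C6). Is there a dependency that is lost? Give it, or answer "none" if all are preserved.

C6 → C3 lies within R2.
C3 → C5 lies within R1.
C2 → C1, C3 lies within R2.
C4 → C6 lies within R2.
C4, C5 → C3, C6: restricted closure across fragments reaches C3, C6.
Every dependency is enforceable on the fragments, so the decomposition is dependency-preserving.

none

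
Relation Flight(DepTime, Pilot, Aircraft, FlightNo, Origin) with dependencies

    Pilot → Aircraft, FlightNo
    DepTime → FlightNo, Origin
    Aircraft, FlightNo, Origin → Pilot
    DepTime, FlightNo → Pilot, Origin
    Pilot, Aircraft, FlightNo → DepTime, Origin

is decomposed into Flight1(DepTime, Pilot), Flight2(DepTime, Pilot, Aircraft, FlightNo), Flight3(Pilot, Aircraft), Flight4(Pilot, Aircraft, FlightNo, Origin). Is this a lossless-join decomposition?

Chase test. Columns are DepTime, Pilot, Aircraft, FlightNo, Origin; row i has aⱼ where attribute j ∈ Flighti, else bᵢⱼ.
Initial tableau (one row per fragment):
  row 1: a1 a2 b13 b14 b15
  row 2: a1 a2 a3 a4 b25
  row 3: b31 a2 a3 b34 b35
  row 4: b41 a2 a3 a4 a5
Rows 1 and 2 agree on Pilot; apply Pilot→Aircraft, FlightNo and equate their Aircraft, FlightNo entries.
Rows 1 and 3 agree on Pilot; apply Pilot→Aircraft, FlightNo and equate their Aircraft, FlightNo entries.
Rows 1 and 2 agree on DepTime; apply DepTime→FlightNo, Origin and equate their FlightNo, Origin entries.
Rows 1 and 3 agree on Pilot, Aircraft, FlightNo; apply Pilot, Aircraft, FlightNo→DepTime, Origin and equate their DepTime, Origin entries.
Rows 1 and 4 agree on Pilot, Aircraft, FlightNo; apply Pilot, Aircraft, FlightNo→DepTime, Origin and equate their DepTime, Origin entries.
Row 1 is now all distinguished symbols — the join is lossless.

Yes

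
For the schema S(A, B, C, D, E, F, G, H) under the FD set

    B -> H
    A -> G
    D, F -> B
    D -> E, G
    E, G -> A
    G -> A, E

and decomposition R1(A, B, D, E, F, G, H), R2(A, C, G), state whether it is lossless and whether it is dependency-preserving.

Lossless test: (A, G)⁺ = {A, E, G}, which is a superkey of neither fragment — lossy.
Dependency preservation: every FD's attributes lie within a single fragment, so each can be enforced locally — preserved.

lossy but dependency-preserving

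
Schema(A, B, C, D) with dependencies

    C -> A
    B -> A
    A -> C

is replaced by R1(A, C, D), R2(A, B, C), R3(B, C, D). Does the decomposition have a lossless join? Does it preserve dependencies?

Lossless test (chase): Rows 1 and 3 agree on C; apply C→A and equate their A entries. Row 3 is now all distinguished symbols — the join is lossless.
Dependency preservation: every FD's attributes lie within a single fragment, so each can be enforced locally — preserved.

lossless and dependency-preserving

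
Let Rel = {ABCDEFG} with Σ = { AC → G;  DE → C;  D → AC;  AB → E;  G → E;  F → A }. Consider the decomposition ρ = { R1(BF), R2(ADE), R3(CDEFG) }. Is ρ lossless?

Chase test. Columns are ABCDEFG; row i has aⱼ where attribute j ∈ Ri, else bᵢⱼ.
Initial tableau (one row per fragment):
  row 1: b11 a2 b13 b14 b15 a6 b17
  row 2: a1 b22 b23 a4 a5 b26 b27
  row 3: b31 b32 a3 a4 a5 a6 a7
Rows 2 and 3 agree on DE; apply DE→C and equate their C entries.
Rows 2 and 3 agree on D; apply D→AC and equate their AC entries.
Rows 1 and 3 agree on F; apply F→A and equate their A entries.
Rows 2 and 3 agree on AC; apply AC→G and equate their G entries.
No row becomes fully distinguished — the join is lossy.

No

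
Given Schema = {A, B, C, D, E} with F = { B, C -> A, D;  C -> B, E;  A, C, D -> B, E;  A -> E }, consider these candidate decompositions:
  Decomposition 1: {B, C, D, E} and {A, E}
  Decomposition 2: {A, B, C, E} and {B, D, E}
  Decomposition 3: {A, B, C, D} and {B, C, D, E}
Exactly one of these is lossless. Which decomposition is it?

Decomposition 3

Decomposition 1: common = {E}, closure = {E} → lossy.
Decomposition 2: common = {B, E}, closure = {B, E} → lossy.
Decomposition 3: common = {B, C, D}, closure = {A, B, C, D, E} → lossless.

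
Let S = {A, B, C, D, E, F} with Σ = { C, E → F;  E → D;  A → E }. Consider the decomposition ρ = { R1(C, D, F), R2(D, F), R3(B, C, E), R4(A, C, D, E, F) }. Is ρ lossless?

Chase test. Columns are A, B, C, D, E, F; row i has aⱼ where attribute j ∈ Ri, else bᵢⱼ.
Initial tableau (one row per fragment):
  row 1: b11 b12 a3 a4 b15 a6
  row 2: b21 b22 b23 a4 b25 a6
  row 3: b31 a2 a3 b34 a5 b36
  row 4: a1 b42 a3 a4 a5 a6
Rows 3 and 4 agree on C, E; apply C, E→F and equate their F entries.
Rows 3 and 4 agree on E; apply E→D and equate their D entries.
No row becomes fully distinguished — the join is lossy.

No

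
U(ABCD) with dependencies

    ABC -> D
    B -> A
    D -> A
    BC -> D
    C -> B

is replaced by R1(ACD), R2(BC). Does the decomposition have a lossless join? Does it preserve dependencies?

Lossless test: (C)⁺ = {ABCD}, which contains all of one fragment — lossless.
Dependency preservation: the restricted closure of {B} across the fragments never reaches {A}, so B → A cannot be enforced without a join — not preserved.

lossless but not dependency-preserving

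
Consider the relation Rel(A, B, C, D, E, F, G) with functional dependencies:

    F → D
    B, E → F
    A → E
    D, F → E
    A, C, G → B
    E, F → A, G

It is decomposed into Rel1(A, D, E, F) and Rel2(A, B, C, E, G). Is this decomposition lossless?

No

Common attributes: Rel1 ∩ Rel2 = {A, E}.
No dependency enlarges {A, E}, so (A, E)⁺ = {A, E}.
The closure contains neither all of Rel1 = {A, D, E, F} nor all of Rel2 = {A, B, C, E, G}, so the common attributes are not a superkey of either fragment. The join is lossy.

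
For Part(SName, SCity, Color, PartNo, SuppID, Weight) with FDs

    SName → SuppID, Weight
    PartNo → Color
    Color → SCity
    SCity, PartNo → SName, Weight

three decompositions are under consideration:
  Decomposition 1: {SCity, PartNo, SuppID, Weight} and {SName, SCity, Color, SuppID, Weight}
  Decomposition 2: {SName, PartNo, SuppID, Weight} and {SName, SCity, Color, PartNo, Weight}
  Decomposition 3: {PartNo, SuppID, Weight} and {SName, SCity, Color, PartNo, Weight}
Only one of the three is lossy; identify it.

Decomposition 1

Decomposition 1: common = {SCity, SuppID, Weight}, closure = {SCity, SuppID, Weight} → lossy.
Decomposition 2: common = {SName, PartNo, Weight}, closure = {SName, SCity, Color, PartNo, SuppID, Weight} → lossless.
Decomposition 3: common = {PartNo, Weight}, closure = {SName, SCity, Color, PartNo, SuppID, Weight} → lossless.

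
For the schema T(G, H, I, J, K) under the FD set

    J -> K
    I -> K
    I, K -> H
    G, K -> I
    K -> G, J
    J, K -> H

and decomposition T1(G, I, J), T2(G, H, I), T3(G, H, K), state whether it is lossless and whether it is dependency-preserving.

Lossless test (chase): Rows 1 and 2 agree on I; apply I→K and equate their K entries. Rows 1 and 2 agree on I, K; apply I, K→H and equate their H entries. Rows 1 and 2 agree on K; apply K→G, J and equate their G, J entries. No row becomes fully distinguished — the join is lossy.
Dependency preservation: the restricted closure of {J} across the fragments never reaches {K}, so J → K cannot be enforced without a join — not preserved.

lossy and not dependency-preserving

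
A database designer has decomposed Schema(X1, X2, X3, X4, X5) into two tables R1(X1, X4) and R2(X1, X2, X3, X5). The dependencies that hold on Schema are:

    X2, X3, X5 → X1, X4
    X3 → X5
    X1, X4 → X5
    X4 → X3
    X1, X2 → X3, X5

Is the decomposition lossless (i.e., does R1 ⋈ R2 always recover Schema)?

Common attributes: R1 ∩ R2 = {X1}.
No dependency enlarges {X1}, so (X1)⁺ = {X1}.
The closure contains neither all of R1 = {X1, X4} nor all of R2 = {X1, X2, X3, X5}, so the common attributes are not a superkey of either fragment. The join is lossy.

No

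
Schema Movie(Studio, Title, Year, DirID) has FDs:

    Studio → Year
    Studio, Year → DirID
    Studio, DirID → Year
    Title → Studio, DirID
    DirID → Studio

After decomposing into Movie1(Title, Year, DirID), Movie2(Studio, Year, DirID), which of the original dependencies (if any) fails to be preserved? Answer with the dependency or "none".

Studio → Year lies within Movie2.
Studio, Year → DirID lies within Movie2.
Studio, DirID → Year lies within Movie2.
Title → Studio, DirID: restricted closure across fragments reaches Studio, DirID.
DirID → Studio lies within Movie2.
Every dependency is enforceable on the fragments, so the decomposition is dependency-preserving.

none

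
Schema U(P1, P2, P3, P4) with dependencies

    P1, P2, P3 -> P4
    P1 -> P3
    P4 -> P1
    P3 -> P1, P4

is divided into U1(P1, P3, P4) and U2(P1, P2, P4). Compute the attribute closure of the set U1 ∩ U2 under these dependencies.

U1 ∩ U2 = {P1, P4}.
P1 → P3 applies, adding P3
Closure: {P1, P3, P4}.

P1, P3, P4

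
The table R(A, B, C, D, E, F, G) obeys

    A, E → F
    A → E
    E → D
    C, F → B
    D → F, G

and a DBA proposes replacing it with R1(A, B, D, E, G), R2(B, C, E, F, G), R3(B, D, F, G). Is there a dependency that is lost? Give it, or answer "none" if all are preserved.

none

A, E → F: restricted closure across fragments reaches F.
A → E lies within R1.
E → D lies within R1.
C, F → B lies within R2.
D → F, G lies within R3.
Every dependency is enforceable on the fragments, so the decomposition is dependency-preserving.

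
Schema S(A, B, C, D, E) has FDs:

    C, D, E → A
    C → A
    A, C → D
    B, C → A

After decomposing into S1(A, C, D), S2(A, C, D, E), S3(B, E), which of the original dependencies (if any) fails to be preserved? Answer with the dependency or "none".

C, D, E → A lies within S2.
C → A lies within S1.
A, C → D lies within S1.
B, C → A: restricted closure across fragments reaches A.
Every dependency is enforceable on the fragments, so the decomposition is dependency-preserving.

none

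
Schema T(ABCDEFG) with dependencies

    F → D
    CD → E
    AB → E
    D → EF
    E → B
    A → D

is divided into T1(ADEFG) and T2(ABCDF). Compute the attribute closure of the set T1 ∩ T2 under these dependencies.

ABDEF

T1 ∩ T2 = {ADF}.
D → EF applies, adding E
E → B applies, adding B
Closure: {ABDEF}.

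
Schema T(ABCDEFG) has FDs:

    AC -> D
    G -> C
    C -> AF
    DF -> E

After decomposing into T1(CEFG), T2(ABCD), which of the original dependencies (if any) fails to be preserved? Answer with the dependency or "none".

DF -> E

Check DF → E: no single fragment contains all of {DEF}, and the restricted closure of {DF} across the fragments never reaches {E}.
AC → D is preserved.
G → C is preserved.
C → AF is preserved.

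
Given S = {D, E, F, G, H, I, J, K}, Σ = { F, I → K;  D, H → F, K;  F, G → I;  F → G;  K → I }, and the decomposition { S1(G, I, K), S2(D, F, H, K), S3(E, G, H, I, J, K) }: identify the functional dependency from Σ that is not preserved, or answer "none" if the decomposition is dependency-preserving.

Check F → G: no single fragment contains all of {F, G}, and the restricted closure of {F} across the fragments never reaches {G}.
F, I → K is preserved.
D, H → F, K is preserved.
F, G → I is preserved.
K → I is preserved.

F → G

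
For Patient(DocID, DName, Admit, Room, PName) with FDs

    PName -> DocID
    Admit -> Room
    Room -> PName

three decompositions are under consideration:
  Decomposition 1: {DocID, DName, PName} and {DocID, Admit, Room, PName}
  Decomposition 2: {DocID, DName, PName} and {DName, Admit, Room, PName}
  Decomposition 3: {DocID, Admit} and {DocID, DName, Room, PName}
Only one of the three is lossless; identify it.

Decomposition 1: common = {DocID, PName}, closure = {DocID, PName} → lossy.
Decomposition 2: common = {DName, PName}, closure = {DocID, DName, PName} → lossless.
Decomposition 3: common = {DocID}, closure = {DocID} → lossy.

Decomposition 2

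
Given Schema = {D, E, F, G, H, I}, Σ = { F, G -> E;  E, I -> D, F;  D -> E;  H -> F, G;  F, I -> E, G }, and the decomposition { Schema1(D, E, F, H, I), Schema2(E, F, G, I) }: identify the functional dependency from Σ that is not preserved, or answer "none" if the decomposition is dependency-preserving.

Check H → F, G: no single fragment contains all of {F, G, H}, and the restricted closure of {H} across the fragments never reaches {F, G}.
F, G → E is preserved.
E, I → D, F is preserved.
D → E is preserved.
F, I → E, G is preserved.

H -> F, G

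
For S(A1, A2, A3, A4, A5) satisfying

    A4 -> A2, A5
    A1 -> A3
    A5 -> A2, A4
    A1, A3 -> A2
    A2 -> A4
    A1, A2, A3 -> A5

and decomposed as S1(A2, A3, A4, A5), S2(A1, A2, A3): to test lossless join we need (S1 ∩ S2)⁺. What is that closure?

A2, A3, A4, A5

S1 ∩ S2 = {A2, A3}.
A2 → A4 applies, adding A4
A4 → A2, A5 applies, adding A5
Closure: {A2, A3, A4, A5}.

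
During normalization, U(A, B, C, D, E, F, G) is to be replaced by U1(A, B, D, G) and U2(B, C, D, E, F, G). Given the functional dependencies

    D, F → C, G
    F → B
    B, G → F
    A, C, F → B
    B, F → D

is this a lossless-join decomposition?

Common attributes: U1 ∩ U2 = {B, D, G}.
Closure of {B, D, G}: B, G → F applies, adding F; D, F → C, G applies, adding C. So (B, D, G)⁺ = {B, C, D, F, G}.
The closure contains neither all of U1 = {A, B, D, G} nor all of U2 = {B, C, D, E, F, G}, so the common attributes are not a superkey of either fragment. The join is lossy.

No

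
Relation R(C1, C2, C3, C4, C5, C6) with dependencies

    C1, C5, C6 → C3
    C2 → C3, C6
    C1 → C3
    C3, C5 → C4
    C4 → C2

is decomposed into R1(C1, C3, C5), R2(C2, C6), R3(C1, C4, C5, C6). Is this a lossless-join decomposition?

No

Chase test. Columns are C1, C2, C3, C4, C5, C6; row i has aⱼ where attribute j ∈ Ri, else bᵢⱼ.
Initial tableau (one row per fragment):
  row 1: a1 b12 a3 b14 a5 b16
  row 2: b21 a2 b23 b24 b25 a6
  row 3: a1 b32 b33 a4 a5 a6
Rows 1 and 3 agree on C1; apply C1→C3 and equate their C3 entries.
Rows 1 and 3 agree on C3, C5; apply C3, C5→C4 and equate their C4 entries.
Rows 1 and 3 agree on C4; apply C4→C2 and equate their C2 entries.
Rows 1 and 3 agree on C2; apply C2→C3, C6 and equate their C3, C6 entries.
No row becomes fully distinguished — the join is lossy.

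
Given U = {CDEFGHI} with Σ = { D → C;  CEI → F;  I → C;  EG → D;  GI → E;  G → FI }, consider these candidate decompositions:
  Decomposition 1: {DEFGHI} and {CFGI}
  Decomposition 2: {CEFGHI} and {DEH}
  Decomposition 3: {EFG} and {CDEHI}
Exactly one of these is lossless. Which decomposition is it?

Decomposition 1

Decomposition 1: common = {FGI}, closure = {CDEFGI} → lossless.
Decomposition 2: common = {EH}, closure = {EH} → lossy.
Decomposition 3: common = {E}, closure = {E} → lossy.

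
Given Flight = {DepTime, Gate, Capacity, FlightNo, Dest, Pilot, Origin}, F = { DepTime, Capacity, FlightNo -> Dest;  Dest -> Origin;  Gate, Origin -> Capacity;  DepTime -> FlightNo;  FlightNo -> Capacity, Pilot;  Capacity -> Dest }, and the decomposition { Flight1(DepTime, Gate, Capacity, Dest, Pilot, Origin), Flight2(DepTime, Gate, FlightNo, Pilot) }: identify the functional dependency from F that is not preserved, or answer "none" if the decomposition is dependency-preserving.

Check FlightNo → Capacity, Pilot: no single fragment contains all of {Capacity, FlightNo, Pilot}, and the restricted closure of {FlightNo} across the fragments never reaches {Capacity, Pilot}.
DepTime, Capacity, FlightNo → Dest is preserved.
Dest → Origin is preserved.
Gate, Origin → Capacity is preserved.
DepTime → FlightNo is preserved.
Capacity → Dest is preserved.

FlightNo -> Capacity, Pilot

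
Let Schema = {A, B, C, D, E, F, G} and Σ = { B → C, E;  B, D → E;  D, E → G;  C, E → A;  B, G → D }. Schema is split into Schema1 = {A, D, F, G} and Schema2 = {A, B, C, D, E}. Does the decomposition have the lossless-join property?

Common attributes: Schema1 ∩ Schema2 = {A, D}.
No dependency enlarges {A, D}, so (A, D)⁺ = {A, D}.
The closure contains neither all of Schema1 = {A, D, F, G} nor all of Schema2 = {A, B, C, D, E}, so the common attributes are not a superkey of either fragment. The join is lossy.

No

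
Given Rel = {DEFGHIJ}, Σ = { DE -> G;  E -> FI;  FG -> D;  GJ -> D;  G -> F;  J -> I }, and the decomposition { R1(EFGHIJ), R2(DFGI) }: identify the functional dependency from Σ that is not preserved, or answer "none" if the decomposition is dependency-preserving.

Check DE → G: no single fragment contains all of {DEG}, and the restricted closure of {DE} across the fragments never reaches {G}.
E → FI is preserved.
FG → D is preserved.
GJ → D is preserved.
G → F is preserved.
J → I is preserved.

DE -> G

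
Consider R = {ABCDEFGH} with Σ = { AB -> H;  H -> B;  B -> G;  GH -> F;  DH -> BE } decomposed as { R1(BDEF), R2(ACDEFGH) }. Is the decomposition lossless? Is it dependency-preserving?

lossy and not dependency-preserving

Lossless test: (DEF)⁺ = {DEF}, which is a superkey of neither fragment — lossy.
Dependency preservation: the restricted closure of {AB} across the fragments never reaches {H}, so AB → H cannot be enforced without a join — not preserved.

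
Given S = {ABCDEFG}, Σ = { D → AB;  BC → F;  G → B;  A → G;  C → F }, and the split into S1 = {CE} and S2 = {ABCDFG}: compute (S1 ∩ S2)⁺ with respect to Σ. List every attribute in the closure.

CF

S1 ∩ S2 = {C}.
C → F applies, adding F
Closure: {CF}.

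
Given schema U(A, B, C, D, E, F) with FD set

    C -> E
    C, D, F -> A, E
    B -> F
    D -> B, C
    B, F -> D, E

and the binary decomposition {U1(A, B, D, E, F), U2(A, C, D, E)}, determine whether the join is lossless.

Yes

Common attributes: U1 ∩ U2 = {A, D, E}.
Closure of {A, D, E}: D → B, C applies, adding B, C; B → F applies, adding F. So (A, D, E)⁺ = {A, B, C, D, E, F}.
This closure contains every attribute of U1, so U1 ∩ U2 → U1. The join is lossless.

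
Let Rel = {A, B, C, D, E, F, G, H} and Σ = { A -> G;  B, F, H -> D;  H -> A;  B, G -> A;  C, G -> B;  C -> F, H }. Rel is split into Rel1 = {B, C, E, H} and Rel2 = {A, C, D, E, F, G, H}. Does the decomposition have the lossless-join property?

Yes

Common attributes: Rel1 ∩ Rel2 = {C, E, H}.
Closure of {C, E, H}: H → A applies, adding A; C → F, H applies, adding F; A → G applies, adding G; C, G → B applies, adding B; B, F, H → D applies, adding D. So (C, E, H)⁺ = {A, B, C, D, E, F, G, H}.
This closure contains every attribute of Rel1, so Rel1 ∩ Rel2 → Rel1. The join is lossless.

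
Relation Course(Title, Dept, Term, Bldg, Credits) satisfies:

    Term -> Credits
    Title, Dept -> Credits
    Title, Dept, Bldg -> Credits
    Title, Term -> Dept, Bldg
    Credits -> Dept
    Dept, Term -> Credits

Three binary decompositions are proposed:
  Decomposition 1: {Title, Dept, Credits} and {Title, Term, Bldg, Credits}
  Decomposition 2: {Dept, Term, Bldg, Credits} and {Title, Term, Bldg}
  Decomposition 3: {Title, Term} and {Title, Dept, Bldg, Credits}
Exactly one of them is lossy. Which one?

Decomposition 1: common = {Title, Credits}, closure = {Title, Dept, Credits} → lossless.
Decomposition 2: common = {Term, Bldg}, closure = {Dept, Term, Bldg, Credits} → lossless.
Decomposition 3: common = {Title}, closure = {Title} → lossy.

Decomposition 3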